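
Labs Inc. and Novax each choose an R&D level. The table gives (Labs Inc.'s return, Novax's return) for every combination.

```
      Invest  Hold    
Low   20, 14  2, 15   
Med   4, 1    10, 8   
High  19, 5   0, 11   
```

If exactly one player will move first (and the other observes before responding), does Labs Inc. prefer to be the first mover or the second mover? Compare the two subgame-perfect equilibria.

If Labs Inc. leads: Novax's best replies are Low→Hold, Med→Hold, High→Hold; Labs Inc.'s induced payoffs 2, 10, 0; outcome (Med, Hold), payoffs (10, 8).
If Novax leads: Labs Inc.'s best replies are Invest→Low, Hold→Med; Novax's induced payoffs 14, 8; outcome (Low, Invest), payoffs (20, 14).
Labs Inc. gets 10 moving first and 20 moving second, so Labs Inc. prefers to move second.

second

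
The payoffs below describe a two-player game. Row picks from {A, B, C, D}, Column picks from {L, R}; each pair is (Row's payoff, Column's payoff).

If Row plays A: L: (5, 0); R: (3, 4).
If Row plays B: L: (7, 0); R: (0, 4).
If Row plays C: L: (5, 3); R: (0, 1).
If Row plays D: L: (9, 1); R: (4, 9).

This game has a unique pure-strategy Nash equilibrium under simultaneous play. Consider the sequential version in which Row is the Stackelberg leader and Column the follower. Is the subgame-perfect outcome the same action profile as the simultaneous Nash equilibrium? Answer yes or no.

no

Backward induction with Row moving first.
- A: Column compares 0, 4 and picks R; Row would get 3.
- B: Column compares 0, 4 and picks R; Row would get 0.
- C: Column compares 3, 1 and picks L; Row would get 5.
- D: Column compares 1, 9 and picks R; Row would get 4.
Among 3, 0, 5, 4, the best is 5 at C. Subgame-perfect outcome: (C, L) with payoffs (5, 3).
For the simultaneous game, intersect best replies.
Row's best replies: L→D; R→D.
Column's best replies: A→R; B→R; C→L; D→R.
Only (D, R) has each player best-responding; Nash payoffs (4, 9).
Sequential outcome (C, L) differs from the Nash profile (D, R).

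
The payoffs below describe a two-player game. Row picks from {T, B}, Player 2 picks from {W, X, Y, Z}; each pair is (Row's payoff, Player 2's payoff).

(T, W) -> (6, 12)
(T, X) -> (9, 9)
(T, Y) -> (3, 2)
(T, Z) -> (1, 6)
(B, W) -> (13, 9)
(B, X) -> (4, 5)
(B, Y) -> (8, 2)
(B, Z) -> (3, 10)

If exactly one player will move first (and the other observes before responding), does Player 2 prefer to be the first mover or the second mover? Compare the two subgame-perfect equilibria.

If Row leads: Player 2's best replies are T→W, B→Z; Row's induced payoffs 6, 3; outcome (T, W), payoffs (6, 12).
If Player 2 leads: Row's best replies are W→B, X→T, Y→B, Z→B; Player 2's induced payoffs 9, 9, 2, 10; outcome (B, Z), payoffs (3, 10).
Player 2 gets 10 moving first and 12 moving second, so Player 2 prefers to move second.

second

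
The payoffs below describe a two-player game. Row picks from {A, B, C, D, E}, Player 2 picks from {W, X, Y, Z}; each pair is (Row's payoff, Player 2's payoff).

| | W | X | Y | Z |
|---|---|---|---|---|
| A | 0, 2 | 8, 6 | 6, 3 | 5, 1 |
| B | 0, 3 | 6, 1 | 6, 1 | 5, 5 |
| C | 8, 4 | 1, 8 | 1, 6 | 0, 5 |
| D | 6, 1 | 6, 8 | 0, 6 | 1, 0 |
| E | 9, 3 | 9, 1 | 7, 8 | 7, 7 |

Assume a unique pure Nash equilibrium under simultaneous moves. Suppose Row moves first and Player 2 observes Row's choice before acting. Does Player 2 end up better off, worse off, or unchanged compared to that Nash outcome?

Backward induction with Row moving first.
- A → Player 2 plays X (best of 2, 6, 3, 1); Row gets 8.
- B → Player 2 plays Z (best of 3, 1, 1, 5); Row gets 5.
- C → Player 2 plays X (best of 4, 8, 6, 5); Row gets 1.
- D → Player 2 plays X (best of 1, 8, 6, 0); Row gets 6.
- E → Player 2 plays Y (best of 3, 1, 8, 7); Row gets 7.
Maximizing over 8, 5, 1, 6, 7, Row chooses A. Subgame-perfect outcome: (A, X) with payoffs (8, 6).
For the simultaneous game, intersect best replies.
Row's best replies: W→E; X→E; Y→E; Z→E.
Player 2's best replies: A→X; B→Z; C→X; D→X; E→Y.
The unique mutual best reply is (E, Y), giving (7, 8).
Player 2 earns 6 sequentially versus 8 at the Nash outcome: worse off.

worse off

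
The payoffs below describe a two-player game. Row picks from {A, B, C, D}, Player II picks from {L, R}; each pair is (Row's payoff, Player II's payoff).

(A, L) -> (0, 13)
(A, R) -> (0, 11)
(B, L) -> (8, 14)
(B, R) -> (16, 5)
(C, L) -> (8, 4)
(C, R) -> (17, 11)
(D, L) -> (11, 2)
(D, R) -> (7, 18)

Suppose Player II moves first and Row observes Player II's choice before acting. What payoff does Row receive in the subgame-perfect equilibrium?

17

Work backward from Row's decision.
- L: Row compares 0, 8, 8, 11 and picks D; Player II would get 2.
- R: Row compares 0, 16, 17, 7 and picks C; Player II would get 11.
Maximizing over 2, 11, Player II chooses R. Subgame-perfect outcome: (C, R) with payoffs (17, 11).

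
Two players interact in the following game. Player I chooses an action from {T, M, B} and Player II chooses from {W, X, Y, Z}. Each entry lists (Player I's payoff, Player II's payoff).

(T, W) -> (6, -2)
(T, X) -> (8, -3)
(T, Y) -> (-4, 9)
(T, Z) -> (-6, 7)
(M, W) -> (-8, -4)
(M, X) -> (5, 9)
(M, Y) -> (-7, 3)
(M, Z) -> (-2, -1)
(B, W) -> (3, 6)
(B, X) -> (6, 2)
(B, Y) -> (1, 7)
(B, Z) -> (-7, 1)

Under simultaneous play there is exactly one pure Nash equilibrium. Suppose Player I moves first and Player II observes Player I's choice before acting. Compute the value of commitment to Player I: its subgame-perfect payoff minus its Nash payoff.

Solve by backward induction (Player I leads).
- T: Player II compares -2, -3, 9, 7 and picks Y; Player I would get -4.
- M: Player II compares -4, 9, 3, -1 and picks X; Player I would get 5.
- B: Player II compares 6, 2, 7, 1 and picks Y; Player I would get 1.
Player I's induced payoffs are -4, 5, 1, so Player I commits to M. Subgame-perfect outcome: (M, X) with payoffs (5, 9).
Under simultaneous play:
Player I's best replies: W→T; X→T; Y→B; Z→M.
Player II's best replies: T→Y; M→X; B→Y.
Only (B, Y) has each player best-responding; Nash payoffs (1, 7).
Player I's commitment gain: 5 − 1 = 4.

4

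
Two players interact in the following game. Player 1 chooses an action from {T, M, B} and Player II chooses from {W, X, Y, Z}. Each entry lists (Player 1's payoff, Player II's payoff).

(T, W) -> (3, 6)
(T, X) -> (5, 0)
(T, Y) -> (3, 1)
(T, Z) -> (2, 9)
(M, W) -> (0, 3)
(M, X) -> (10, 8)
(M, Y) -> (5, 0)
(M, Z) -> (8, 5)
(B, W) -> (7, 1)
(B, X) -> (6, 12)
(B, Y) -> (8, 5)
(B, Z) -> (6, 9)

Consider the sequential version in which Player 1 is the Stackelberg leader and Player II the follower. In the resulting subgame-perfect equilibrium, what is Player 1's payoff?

Solve by backward induction (Player 1 leads).
- T → Player II plays Z (best of 6, 0, 1, 9); Player 1 gets 2.
- M → Player II plays X (best of 3, 8, 0, 5); Player 1 gets 10.
- B → Player II plays X (best of 1, 12, 5, 9); Player 1 gets 6.
Among 2, 10, 6, the best is 10 at M. Subgame-perfect outcome: (M, X) with payoffs (10, 8).

10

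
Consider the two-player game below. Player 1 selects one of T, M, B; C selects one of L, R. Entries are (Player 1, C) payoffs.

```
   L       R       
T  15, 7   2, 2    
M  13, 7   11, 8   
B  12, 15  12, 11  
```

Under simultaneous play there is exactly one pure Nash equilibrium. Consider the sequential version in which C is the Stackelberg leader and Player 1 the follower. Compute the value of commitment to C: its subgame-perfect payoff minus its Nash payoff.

4

Backward induction with C moving first.
- L → Player 1 plays T (best of 15, 13, 12); C gets 7.
- R → Player 1 plays B (best of 2, 11, 12); C gets 11.
Maximizing over 7, 11, C chooses R. Subgame-perfect outcome: (B, R) with payoffs (12, 11).
For the simultaneous game, intersect best replies.
Player 1's best replies: L→T; R→B.
C's best replies: T→L; M→R; B→L.
Only (T, L) has each player best-responding; Nash payoffs (15, 7).
C's commitment gain: 11 − 7 = 4.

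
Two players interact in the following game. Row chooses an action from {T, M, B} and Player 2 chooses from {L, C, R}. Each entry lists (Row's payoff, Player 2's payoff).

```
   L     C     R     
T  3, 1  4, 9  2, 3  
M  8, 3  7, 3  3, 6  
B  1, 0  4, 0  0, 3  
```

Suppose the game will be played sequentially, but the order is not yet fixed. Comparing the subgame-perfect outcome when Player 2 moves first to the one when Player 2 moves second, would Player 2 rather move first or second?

If Row leads: Player 2's best replies are T→C, M→R, B→R; Row's induced payoffs 4, 3, 0; outcome (T, C), payoffs (4, 9).
If Player 2 leads: Row's best replies are L→M, C→M, R→M; Player 2's induced payoffs 3, 3, 6; outcome (M, R), payoffs (3, 6).
Player 2 gets 6 moving first and 9 moving second, so Player 2 prefers to move second.

second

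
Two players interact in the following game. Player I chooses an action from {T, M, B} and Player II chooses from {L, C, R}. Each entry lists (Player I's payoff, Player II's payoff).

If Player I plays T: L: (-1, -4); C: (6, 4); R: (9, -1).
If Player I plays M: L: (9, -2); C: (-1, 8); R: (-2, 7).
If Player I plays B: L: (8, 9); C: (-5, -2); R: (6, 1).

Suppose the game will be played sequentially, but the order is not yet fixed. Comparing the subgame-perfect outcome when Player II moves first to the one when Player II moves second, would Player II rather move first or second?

If Player I leads: Player II's best replies are T→C, M→C, B→L; Player I's induced payoffs 6, -1, 8; outcome (B, L), payoffs (8, 9).
If Player II leads: Player I's best replies are L→M, C→T, R→T; Player II's induced payoffs -2, 4, -1; outcome (T, C), payoffs (6, 4).
Player II gets 4 moving first and 9 moving second, so Player II prefers to move second.

second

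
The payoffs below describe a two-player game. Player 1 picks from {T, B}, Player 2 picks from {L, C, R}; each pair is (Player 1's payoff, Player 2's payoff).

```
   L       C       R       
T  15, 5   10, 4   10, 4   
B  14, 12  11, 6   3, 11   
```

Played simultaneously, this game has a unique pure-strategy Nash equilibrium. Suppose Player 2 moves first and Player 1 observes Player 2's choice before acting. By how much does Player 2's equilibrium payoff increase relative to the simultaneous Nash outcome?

Work backward from Player 1's decision.
- L: BR = T, leader payoff 5.
- C: BR = B, leader payoff 6.
- R: BR = T, leader payoff 4.
Player 2's induced payoffs are 5, 6, 4, so Player 2 commits to C. Subgame-perfect outcome: (B, C) with payoffs (11, 6).
Now find the simultaneous Nash equilibrium.
Player 1's best replies: L→T; C→B; R→T.
Player 2's best replies: T→L; B→L.
Only (T, L) has each player best-responding; Nash payoffs (15, 5).
Player 2's commitment gain: 6 − 5 = 1.

1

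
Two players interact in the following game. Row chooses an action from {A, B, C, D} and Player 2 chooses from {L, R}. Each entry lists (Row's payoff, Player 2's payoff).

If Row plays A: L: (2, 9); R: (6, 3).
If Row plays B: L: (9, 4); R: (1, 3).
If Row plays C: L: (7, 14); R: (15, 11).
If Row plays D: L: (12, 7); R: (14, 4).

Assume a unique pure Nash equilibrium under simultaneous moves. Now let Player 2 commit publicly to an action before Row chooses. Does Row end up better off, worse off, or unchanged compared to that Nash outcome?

better off

Row best-responds to each possible Player 2 move:
- L → Row plays D (best of 2, 9, 7, 12); Player 2 gets 7.
- R → Row plays C (best of 6, 1, 15, 14); Player 2 gets 11.
Among 7, 11, the best is 11 at R. Subgame-perfect outcome: (C, R) with payoffs (15, 11).
Under simultaneous play:
Row's best replies: L→D; R→C.
Player 2's best replies: A→L; B→L; C→L; D→L.
Only (D, L) has each player best-responding; Nash payoffs (12, 7).
Row earns 15 sequentially versus 12 at the Nash outcome: better off.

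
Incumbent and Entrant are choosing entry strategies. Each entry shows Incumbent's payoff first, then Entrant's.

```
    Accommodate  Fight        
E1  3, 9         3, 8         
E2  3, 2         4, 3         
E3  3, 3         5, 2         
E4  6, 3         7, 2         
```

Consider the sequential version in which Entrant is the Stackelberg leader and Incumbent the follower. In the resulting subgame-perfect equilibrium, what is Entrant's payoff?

Solve by backward induction (Entrant leads).
- Accommodate → Incumbent plays E4 (best of 3, 3, 3, 6); Entrant gets 3.
- Fight → Incumbent plays E4 (best of 3, 4, 5, 7); Entrant gets 2.
Entrant's induced payoffs are 3, 2, so Entrant commits to Accommodate. Subgame-perfect outcome: (E4, Accommodate) with payoffs (6, 3).

3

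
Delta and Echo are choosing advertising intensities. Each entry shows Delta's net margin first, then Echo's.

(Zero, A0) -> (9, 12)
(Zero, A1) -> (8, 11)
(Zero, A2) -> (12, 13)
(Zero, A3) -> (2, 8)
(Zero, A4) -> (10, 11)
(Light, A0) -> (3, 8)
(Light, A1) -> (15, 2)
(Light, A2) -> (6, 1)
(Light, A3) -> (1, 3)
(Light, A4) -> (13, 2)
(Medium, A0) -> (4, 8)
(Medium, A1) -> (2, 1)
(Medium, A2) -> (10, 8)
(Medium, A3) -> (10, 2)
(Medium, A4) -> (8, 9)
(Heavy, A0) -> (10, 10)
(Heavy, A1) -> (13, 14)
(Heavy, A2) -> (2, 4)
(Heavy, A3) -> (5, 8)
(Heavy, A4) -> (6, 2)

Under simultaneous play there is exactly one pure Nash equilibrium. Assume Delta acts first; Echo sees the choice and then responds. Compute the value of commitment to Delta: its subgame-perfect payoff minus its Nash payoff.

Echo best-responds to each possible Delta move:
- Zero → Echo plays A2 (best of 12, 11, 13, 8, 11); Delta gets 12.
- Light → Echo plays A0 (best of 8, 2, 1, 3, 2); Delta gets 3.
- Medium → Echo plays A4 (best of 8, 1, 8, 2, 9); Delta gets 8.
- Heavy → Echo plays A1 (best of 10, 14, 4, 8, 2); Delta gets 13.
Maximizing over 12, 3, 8, 13, Delta chooses Heavy. Subgame-perfect outcome: (Heavy, A1) with payoffs (13, 14).
For the simultaneous game, intersect best replies.
Delta's best replies: A0→Heavy; A1→Light; A2→Zero; A3→Medium; A4→Light.
Echo's best replies: Zero→A2; Light→A0; Medium→A4; Heavy→A1.
The unique mutual best reply is (Zero, A2), giving (12, 13).
Delta's commitment gain: 13 − 12 = 1.

1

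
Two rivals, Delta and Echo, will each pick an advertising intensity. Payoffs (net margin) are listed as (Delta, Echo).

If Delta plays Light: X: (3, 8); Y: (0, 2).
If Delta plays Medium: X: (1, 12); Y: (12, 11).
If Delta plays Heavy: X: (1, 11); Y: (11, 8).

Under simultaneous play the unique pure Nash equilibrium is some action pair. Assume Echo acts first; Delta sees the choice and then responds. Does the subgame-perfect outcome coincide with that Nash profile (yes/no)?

Work backward from Delta's decision.
- X → Delta plays Light (best of 3, 1, 1); Echo gets 8.
- Y → Delta plays Medium (best of 0, 12, 11); Echo gets 11.
Maximizing over 8, 11, Echo chooses Y. Subgame-perfect outcome: (Medium, Y) with payoffs (12, 11).
Under simultaneous play:
Delta's best replies: X→Light; Y→Medium.
Echo's best replies: Light→X; Medium→X; Heavy→X.
The unique mutual best reply is (Light, X), giving (3, 8).
Sequential outcome (Medium, Y) differs from the Nash profile (Light, X).

no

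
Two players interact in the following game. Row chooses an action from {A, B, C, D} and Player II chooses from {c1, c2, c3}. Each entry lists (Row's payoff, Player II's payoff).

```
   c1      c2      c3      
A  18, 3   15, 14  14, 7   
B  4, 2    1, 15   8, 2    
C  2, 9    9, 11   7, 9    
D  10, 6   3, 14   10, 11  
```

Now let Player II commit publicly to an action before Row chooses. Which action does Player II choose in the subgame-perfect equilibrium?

c2

Work backward from Row's decision.
- c1 → Row plays A (best of 18, 4, 2, 10); Player II gets 3.
- c2 → Row plays A (best of 15, 1, 9, 3); Player II gets 14.
- c3 → Row plays A (best of 14, 8, 7, 10); Player II gets 7.
Among 3, 14, 7, the best is 14 at c2. Subgame-perfect outcome: (A, c2) with payoffs (15, 14).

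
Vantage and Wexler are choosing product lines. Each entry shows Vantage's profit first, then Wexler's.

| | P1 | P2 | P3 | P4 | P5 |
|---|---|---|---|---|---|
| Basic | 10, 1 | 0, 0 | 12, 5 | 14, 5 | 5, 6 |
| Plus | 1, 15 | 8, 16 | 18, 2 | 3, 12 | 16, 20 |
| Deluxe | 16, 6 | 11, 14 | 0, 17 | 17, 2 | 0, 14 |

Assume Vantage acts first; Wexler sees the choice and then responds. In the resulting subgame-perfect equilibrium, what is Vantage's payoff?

16

Backward induction with Vantage moving first.
- Basic: BR = P5, leader payoff 5.
- Plus: BR = P5, leader payoff 16.
- Deluxe: BR = P3, leader payoff 0.
Among 5, 16, 0, the best is 16 at Plus. Subgame-perfect outcome: (Plus, P5) with payoffs (16, 20).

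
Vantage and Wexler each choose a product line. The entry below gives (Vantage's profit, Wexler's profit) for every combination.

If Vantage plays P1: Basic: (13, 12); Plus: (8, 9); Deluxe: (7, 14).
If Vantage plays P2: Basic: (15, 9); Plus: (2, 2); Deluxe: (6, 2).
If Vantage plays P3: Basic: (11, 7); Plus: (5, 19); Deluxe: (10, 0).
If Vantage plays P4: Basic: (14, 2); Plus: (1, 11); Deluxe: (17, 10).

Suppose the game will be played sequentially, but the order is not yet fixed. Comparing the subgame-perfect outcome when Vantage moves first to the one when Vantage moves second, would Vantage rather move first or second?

second

If Vantage leads: Wexler's best replies are P1→Deluxe, P2→Basic, P3→Plus, P4→Plus; Vantage's induced payoffs 7, 15, 5, 1; outcome (P2, Basic), payoffs (15, 9).
If Wexler leads: Vantage's best replies are Basic→P2, Plus→P1, Deluxe→P4; Wexler's induced payoffs 9, 9, 10; outcome (P4, Deluxe), payoffs (17, 10).
Vantage gets 15 moving first and 17 moving second, so Vantage prefers to move second.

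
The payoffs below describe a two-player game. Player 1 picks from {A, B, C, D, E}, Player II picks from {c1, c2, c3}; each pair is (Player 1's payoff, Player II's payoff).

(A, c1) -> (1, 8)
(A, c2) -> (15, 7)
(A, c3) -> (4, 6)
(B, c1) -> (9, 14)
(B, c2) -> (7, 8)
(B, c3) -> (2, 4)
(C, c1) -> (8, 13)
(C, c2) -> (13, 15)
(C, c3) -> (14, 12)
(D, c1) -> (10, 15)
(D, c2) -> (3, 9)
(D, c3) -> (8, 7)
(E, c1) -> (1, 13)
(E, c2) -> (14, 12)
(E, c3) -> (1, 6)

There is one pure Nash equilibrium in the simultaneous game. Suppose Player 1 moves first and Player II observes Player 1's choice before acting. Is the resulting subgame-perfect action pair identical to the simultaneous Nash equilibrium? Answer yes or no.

no

Player II best-responds to each possible Player 1 move:
- A: BR = c1, leader payoff 1.
- B: BR = c1, leader payoff 9.
- C: BR = c2, leader payoff 13.
- D: BR = c1, leader payoff 10.
- E: BR = c1, leader payoff 1.
Player 1's induced payoffs are 1, 9, 13, 10, 1, so Player 1 commits to C. Subgame-perfect outcome: (C, c2) with payoffs (13, 15).
Now find the simultaneous Nash equilibrium.
Player 1's best replies: c1→D; c2→A; c3→C.
Player II's best replies: A→c1; B→c1; C→c2; D→c1; E→c1.
The unique mutual best reply is (D, c1), giving (10, 15).
Sequential outcome (C, c2) differs from the Nash profile (D, c1).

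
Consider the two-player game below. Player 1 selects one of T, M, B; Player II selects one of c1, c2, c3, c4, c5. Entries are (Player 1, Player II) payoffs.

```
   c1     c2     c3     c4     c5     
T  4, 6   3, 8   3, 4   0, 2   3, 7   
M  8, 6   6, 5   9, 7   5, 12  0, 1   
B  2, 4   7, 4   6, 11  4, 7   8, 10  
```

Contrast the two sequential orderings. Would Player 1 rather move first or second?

If Player 1 leads: Player II's best replies are T→c2, M→c4, B→c3; Player 1's induced payoffs 3, 5, 6; outcome (B, c3), payoffs (6, 11).
If Player II leads: Player 1's best replies are c1→M, c2→B, c3→M, c4→M, c5→B; Player II's induced payoffs 6, 4, 7, 12, 10; outcome (M, c4), payoffs (5, 12).
Player 1 gets 6 moving first and 5 moving second, so Player 1 prefers to move first.

first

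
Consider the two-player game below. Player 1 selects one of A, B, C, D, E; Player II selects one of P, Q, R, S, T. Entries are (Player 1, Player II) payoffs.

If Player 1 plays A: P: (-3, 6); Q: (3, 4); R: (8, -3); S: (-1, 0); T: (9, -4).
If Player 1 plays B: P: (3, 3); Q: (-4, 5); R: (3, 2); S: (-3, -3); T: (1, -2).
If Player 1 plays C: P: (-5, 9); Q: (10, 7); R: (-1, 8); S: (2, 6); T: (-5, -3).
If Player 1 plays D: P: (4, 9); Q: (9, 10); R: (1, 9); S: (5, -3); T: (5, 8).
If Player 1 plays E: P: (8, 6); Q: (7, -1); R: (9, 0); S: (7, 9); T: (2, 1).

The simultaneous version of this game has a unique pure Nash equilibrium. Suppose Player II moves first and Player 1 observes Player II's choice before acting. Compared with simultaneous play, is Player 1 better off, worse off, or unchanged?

Solve by backward induction (Player II leads).
- P → Player 1 plays E (best of -3, 3, -5, 4, 8); Player II gets 6.
- Q → Player 1 plays C (best of 3, -4, 10, 9, 7); Player II gets 7.
- R → Player 1 plays E (best of 8, 3, -1, 1, 9); Player II gets 0.
- S → Player 1 plays E (best of -1, -3, 2, 5, 7); Player II gets 9.
- T → Player 1 plays A (best of 9, 1, -5, 5, 2); Player II gets -4.
Player II's induced payoffs are 6, 7, 0, 9, -4, so Player II commits to S. Subgame-perfect outcome: (E, S) with payoffs (7, 9).
For the simultaneous game, intersect best replies.
Player 1's best replies: P→E; Q→C; R→E; S→E; T→A.
Player II's best replies: A→P; B→Q; C→P; D→Q; E→S.
Only (E, S) has each player best-responding; Nash payoffs (7, 9).
Player 1 earns 7 sequentially versus 7 at the Nash outcome: unchanged.

unchanged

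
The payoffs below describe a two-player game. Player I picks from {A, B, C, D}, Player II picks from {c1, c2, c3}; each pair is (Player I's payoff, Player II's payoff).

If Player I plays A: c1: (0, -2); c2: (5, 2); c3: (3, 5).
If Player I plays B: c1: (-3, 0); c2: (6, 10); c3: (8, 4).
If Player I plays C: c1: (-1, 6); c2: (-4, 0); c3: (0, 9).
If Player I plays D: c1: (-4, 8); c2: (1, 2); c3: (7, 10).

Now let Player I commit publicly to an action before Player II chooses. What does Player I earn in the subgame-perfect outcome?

7

Work backward from Player II's decision.
- A → Player II plays c3 (best of -2, 2, 5); Player I gets 3.
- B → Player II plays c2 (best of 0, 10, 4); Player I gets 6.
- C → Player II plays c3 (best of 6, 0, 9); Player I gets 0.
- D → Player II plays c3 (best of 8, 2, 10); Player I gets 7.
Among 3, 6, 0, 7, the best is 7 at D. Subgame-perfect outcome: (D, c3) with payoffs (7, 10).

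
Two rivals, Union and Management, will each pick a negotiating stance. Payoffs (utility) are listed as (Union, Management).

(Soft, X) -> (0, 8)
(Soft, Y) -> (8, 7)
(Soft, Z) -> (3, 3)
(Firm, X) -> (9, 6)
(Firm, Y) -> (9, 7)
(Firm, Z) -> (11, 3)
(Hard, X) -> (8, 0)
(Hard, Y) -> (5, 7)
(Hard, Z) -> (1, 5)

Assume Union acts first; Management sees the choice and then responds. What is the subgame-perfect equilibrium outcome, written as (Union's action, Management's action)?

(Firm, Y)

Solve by backward induction (Union leads).
- Soft → Management plays X (best of 8, 7, 3); Union gets 0.
- Firm → Management plays Y (best of 6, 7, 3); Union gets 9.
- Hard → Management plays Y (best of 0, 7, 5); Union gets 5.
Maximizing over 0, 9, 5, Union chooses Firm. Subgame-perfect outcome: (Firm, Y) with payoffs (9, 7).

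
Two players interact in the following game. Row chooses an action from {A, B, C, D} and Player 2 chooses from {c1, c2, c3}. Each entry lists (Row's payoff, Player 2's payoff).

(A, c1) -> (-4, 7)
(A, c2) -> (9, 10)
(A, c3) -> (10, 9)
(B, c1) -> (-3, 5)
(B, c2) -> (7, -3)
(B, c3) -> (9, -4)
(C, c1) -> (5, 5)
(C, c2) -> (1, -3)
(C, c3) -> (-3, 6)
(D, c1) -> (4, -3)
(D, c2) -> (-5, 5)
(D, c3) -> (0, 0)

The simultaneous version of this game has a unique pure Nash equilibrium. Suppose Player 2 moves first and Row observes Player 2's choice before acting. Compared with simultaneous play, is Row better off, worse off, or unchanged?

unchanged

Backward induction with Player 2 moving first.
- c1 → Row plays C (best of -4, -3, 5, 4); Player 2 gets 5.
- c2 → Row plays A (best of 9, 7, 1, -5); Player 2 gets 10.
- c3 → Row plays A (best of 10, 9, -3, 0); Player 2 gets 9.
Player 2's induced payoffs are 5, 10, 9, so Player 2 commits to c2. Subgame-perfect outcome: (A, c2) with payoffs (9, 10).
Under simultaneous play:
Row's best replies: c1→C; c2→A; c3→A.
Player 2's best replies: A→c2; B→c1; C→c3; D→c2.
The unique mutual best reply is (A, c2), giving (9, 10).
Row earns 9 sequentially versus 9 at the Nash outcome: unchanged.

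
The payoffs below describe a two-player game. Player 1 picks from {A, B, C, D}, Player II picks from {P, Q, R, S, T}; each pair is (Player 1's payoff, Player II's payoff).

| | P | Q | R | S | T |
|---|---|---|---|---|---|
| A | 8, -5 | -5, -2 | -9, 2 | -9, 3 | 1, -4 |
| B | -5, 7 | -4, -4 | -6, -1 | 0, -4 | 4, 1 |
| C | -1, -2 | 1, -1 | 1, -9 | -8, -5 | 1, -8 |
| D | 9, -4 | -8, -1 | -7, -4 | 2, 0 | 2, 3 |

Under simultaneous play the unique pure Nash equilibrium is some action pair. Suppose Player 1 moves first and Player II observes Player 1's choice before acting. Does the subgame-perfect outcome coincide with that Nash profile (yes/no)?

Solve by backward induction (Player 1 leads).
- A: Player II compares -5, -2, 2, 3, -4 and picks S; Player 1 would get -9.
- B: Player II compares 7, -4, -1, -4, 1 and picks P; Player 1 would get -5.
- C: Player II compares -2, -1, -9, -5, -8 and picks Q; Player 1 would get 1.
- D: Player II compares -4, -1, -4, 0, 3 and picks T; Player 1 would get 2.
Maximizing over -9, -5, 1, 2, Player 1 chooses D. Subgame-perfect outcome: (D, T) with payoffs (2, 3).
Under simultaneous play:
Player 1's best replies: P→D; Q→C; R→C; S→D; T→B.
Player II's best replies: A→S; B→P; C→Q; D→T.
The unique mutual best reply is (C, Q), giving (1, -1).
Sequential outcome (D, T) differs from the Nash profile (C, Q).

no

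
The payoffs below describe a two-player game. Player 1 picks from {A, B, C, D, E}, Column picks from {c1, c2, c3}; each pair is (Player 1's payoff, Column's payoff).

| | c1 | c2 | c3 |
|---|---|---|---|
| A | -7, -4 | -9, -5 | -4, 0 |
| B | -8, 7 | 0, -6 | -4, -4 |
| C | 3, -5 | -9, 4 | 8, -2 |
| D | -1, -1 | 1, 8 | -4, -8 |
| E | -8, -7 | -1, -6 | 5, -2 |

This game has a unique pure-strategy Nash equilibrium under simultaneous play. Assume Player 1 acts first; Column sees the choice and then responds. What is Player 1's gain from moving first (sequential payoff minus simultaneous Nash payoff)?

4

Column best-responds to each possible Player 1 move:
- A: Column compares -4, -5, 0 and picks c3; Player 1 would get -4.
- B: Column compares 7, -6, -4 and picks c1; Player 1 would get -8.
- C: Column compares -5, 4, -2 and picks c2; Player 1 would get -9.
- D: Column compares -1, 8, -8 and picks c2; Player 1 would get 1.
- E: Column compares -7, -6, -2 and picks c3; Player 1 would get 5.
Maximizing over -4, -8, -9, 1, 5, Player 1 chooses E. Subgame-perfect outcome: (E, c3) with payoffs (5, -2).
Under simultaneous play:
Player 1's best replies: c1→C; c2→D; c3→C.
Column's best replies: A→c3; B→c1; C→c2; D→c2; E→c3.
The unique mutual best reply is (D, c2), giving (1, 8).
Player 1's commitment gain: 5 − 1 = 4.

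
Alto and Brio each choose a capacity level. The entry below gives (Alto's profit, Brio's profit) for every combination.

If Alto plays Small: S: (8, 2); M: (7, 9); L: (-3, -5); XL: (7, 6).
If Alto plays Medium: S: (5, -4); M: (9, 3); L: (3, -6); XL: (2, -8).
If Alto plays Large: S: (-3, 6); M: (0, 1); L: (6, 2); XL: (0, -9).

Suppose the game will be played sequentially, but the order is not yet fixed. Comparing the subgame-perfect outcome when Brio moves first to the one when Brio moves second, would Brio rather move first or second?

If Alto leads: Brio's best replies are Small→M, Medium→M, Large→S; Alto's induced payoffs 7, 9, -3; outcome (Medium, M), payoffs (9, 3).
If Brio leads: Alto's best replies are S→Small, M→Medium, L→Large, XL→Small; Brio's induced payoffs 2, 3, 2, 6; outcome (Small, XL), payoffs (7, 6).
Brio gets 6 moving first and 3 moving second, so Brio prefers to move first.

first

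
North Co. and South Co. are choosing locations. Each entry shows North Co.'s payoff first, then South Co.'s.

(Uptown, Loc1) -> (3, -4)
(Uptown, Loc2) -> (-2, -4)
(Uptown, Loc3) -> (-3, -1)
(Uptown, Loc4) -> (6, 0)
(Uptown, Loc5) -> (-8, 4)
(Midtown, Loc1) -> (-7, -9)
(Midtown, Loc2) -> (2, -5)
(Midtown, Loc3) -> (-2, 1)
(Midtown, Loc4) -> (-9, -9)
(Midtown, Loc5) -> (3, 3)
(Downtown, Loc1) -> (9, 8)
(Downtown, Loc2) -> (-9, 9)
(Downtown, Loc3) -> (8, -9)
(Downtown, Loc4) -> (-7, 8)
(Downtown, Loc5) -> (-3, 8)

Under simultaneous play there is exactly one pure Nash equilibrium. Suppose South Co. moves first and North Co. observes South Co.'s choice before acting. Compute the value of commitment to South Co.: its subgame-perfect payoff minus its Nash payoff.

Backward induction with South Co. moving first.
- Loc1: BR = Downtown, leader payoff 8.
- Loc2: BR = Midtown, leader payoff -5.
- Loc3: BR = Downtown, leader payoff -9.
- Loc4: BR = Uptown, leader payoff 0.
- Loc5: BR = Midtown, leader payoff 3.
Among 8, -5, -9, 0, 3, the best is 8 at Loc1. Subgame-perfect outcome: (Downtown, Loc1) with payoffs (9, 8).
For the simultaneous game, intersect best replies.
North Co.'s best replies: Loc1→Downtown; Loc2→Midtown; Loc3→Downtown; Loc4→Uptown; Loc5→Midtown.
South Co.'s best replies: Uptown→Loc5; Midtown→Loc5; Downtown→Loc2.
Only (Midtown, Loc5) has each player best-responding; Nash payoffs (3, 3).
South Co.'s commitment gain: 8 − 3 = 5.

5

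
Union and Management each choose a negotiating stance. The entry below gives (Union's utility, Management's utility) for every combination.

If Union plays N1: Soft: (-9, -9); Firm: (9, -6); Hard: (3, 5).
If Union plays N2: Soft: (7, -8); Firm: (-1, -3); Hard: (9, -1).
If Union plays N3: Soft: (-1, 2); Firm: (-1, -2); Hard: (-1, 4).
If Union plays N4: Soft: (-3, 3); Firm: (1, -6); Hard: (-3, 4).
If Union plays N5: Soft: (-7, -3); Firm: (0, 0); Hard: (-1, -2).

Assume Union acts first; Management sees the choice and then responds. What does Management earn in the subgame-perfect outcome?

-1

Work backward from Management's decision.
- N1: BR = Hard, leader payoff 3.
- N2: BR = Hard, leader payoff 9.
- N3: BR = Hard, leader payoff -1.
- N4: BR = Hard, leader payoff -3.
- N5: BR = Firm, leader payoff 0.
Maximizing over 3, 9, -1, -3, 0, Union chooses N2. Subgame-perfect outcome: (N2, Hard) with payoffs (9, -1).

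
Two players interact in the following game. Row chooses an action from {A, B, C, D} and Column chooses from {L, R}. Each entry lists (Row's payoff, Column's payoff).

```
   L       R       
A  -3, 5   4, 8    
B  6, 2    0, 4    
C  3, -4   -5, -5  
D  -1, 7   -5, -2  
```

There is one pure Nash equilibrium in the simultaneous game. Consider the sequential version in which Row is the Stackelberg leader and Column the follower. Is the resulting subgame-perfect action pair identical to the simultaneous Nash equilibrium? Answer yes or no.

Solve by backward induction (Row leads).
- A: BR = R, leader payoff 4.
- B: BR = R, leader payoff 0.
- C: BR = L, leader payoff 3.
- D: BR = L, leader payoff -1.
Maximizing over 4, 0, 3, -1, Row chooses A. Subgame-perfect outcome: (A, R) with payoffs (4, 8).
Now find the simultaneous Nash equilibrium.
Row's best replies: L→B; R→A.
Column's best replies: A→R; B→R; C→L; D→L.
The unique mutual best reply is (A, R), giving (4, 8).
Sequential outcome (A, R) coincides with the Nash profile (A, R).

yes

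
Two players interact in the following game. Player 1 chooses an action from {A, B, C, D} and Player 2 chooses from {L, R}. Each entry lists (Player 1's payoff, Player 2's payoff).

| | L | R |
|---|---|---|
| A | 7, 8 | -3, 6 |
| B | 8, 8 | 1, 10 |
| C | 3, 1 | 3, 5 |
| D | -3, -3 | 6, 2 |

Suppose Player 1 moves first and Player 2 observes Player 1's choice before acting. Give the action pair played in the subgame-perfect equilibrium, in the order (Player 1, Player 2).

Work backward from Player 2's decision.
- A: BR = L, leader payoff 7.
- B: BR = R, leader payoff 1.
- C: BR = R, leader payoff 3.
- D: BR = R, leader payoff 6.
Maximizing over 7, 1, 3, 6, Player 1 chooses A. Subgame-perfect outcome: (A, L) with payoffs (7, 8).

(A, L)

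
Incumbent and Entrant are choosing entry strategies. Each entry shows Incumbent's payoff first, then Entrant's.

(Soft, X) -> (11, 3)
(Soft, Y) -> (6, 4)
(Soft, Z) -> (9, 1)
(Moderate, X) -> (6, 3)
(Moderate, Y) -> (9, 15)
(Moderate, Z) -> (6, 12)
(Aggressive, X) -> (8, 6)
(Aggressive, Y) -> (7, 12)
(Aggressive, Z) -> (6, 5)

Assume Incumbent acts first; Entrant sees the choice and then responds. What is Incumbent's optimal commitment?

Entrant best-responds to each possible Incumbent move:
- Soft → Entrant plays Y (best of 3, 4, 1); Incumbent gets 6.
- Moderate → Entrant plays Y (best of 3, 15, 12); Incumbent gets 9.
- Aggressive → Entrant plays Y (best of 6, 12, 5); Incumbent gets 7.
Incumbent's induced payoffs are 6, 9, 7, so Incumbent commits to Moderate. Subgame-perfect outcome: (Moderate, Y) with payoffs (9, 15).

Moderate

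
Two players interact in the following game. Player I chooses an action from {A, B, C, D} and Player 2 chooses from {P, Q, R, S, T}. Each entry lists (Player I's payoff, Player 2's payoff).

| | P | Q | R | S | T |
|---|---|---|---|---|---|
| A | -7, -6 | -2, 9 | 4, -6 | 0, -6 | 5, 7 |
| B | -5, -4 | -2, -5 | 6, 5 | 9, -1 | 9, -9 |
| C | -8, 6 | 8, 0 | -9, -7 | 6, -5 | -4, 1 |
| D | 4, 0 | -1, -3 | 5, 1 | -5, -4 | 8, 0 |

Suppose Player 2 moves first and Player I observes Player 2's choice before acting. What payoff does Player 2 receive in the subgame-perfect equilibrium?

5

Player I best-responds to each possible Player 2 move:
- P → Player I plays D (best of -7, -5, -8, 4); Player 2 gets 0.
- Q → Player I plays C (best of -2, -2, 8, -1); Player 2 gets 0.
- R → Player I plays B (best of 4, 6, -9, 5); Player 2 gets 5.
- S → Player I plays B (best of 0, 9, 6, -5); Player 2 gets -1.
- T → Player I plays B (best of 5, 9, -4, 8); Player 2 gets -9.
Among 0, 0, 5, -1, -9, the best is 5 at R. Subgame-perfect outcome: (B, R) with payoffs (6, 5).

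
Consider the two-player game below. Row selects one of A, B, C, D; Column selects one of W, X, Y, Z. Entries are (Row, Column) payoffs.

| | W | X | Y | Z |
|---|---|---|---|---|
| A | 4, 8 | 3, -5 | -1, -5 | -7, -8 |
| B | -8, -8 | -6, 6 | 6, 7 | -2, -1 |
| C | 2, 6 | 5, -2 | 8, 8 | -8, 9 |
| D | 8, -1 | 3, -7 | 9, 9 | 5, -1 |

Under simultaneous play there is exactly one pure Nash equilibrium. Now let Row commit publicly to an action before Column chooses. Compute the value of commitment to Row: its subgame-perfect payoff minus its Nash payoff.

Backward induction with Row moving first.
- A: Column compares 8, -5, -5, -8 and picks W; Row would get 4.
- B: Column compares -8, 6, 7, -1 and picks Y; Row would get 6.
- C: Column compares 6, -2, 8, 9 and picks Z; Row would get -8.
- D: Column compares -1, -7, 9, -1 and picks Y; Row would get 9.
Row's induced payoffs are 4, 6, -8, 9, so Row commits to D. Subgame-perfect outcome: (D, Y) with payoffs (9, 9).
For the simultaneous game, intersect best replies.
Row's best replies: W→D; X→C; Y→D; Z→D.
Column's best replies: A→W; B→Y; C→Z; D→Y.
The unique mutual best reply is (D, Y), giving (9, 9).
Row's commitment gain: 9 − 9 = 0.

0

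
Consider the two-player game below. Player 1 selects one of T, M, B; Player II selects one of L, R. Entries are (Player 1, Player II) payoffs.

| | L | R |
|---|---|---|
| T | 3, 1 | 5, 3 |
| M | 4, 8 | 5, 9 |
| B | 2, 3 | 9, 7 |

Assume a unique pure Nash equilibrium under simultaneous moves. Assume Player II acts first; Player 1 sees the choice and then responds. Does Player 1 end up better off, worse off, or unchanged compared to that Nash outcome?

Player 1 best-responds to each possible Player II move:
- L → Player 1 plays M (best of 3, 4, 2); Player II gets 8.
- R → Player 1 plays B (best of 5, 5, 9); Player II gets 7.
Maximizing over 8, 7, Player II chooses L. Subgame-perfect outcome: (M, L) with payoffs (4, 8).
Under simultaneous play:
Player 1's best replies: L→M; R→B.
Player II's best replies: T→R; M→R; B→R.
The unique mutual best reply is (B, R), giving (9, 7).
Player 1 earns 4 sequentially versus 9 at the Nash outcome: worse off.

worse off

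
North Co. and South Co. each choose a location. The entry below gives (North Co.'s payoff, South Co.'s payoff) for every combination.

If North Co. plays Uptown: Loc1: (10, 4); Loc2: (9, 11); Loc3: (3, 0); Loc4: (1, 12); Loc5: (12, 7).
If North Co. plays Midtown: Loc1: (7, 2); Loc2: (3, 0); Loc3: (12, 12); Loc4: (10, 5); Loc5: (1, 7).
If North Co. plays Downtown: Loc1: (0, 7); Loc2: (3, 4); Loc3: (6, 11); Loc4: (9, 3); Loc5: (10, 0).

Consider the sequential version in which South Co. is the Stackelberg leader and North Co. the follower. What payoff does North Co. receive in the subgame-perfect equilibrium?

North Co. best-responds to each possible South Co. move:
- Loc1: BR = Uptown, leader payoff 4.
- Loc2: BR = Uptown, leader payoff 11.
- Loc3: BR = Midtown, leader payoff 12.
- Loc4: BR = Midtown, leader payoff 5.
- Loc5: BR = Uptown, leader payoff 7.
South Co.'s induced payoffs are 4, 11, 12, 5, 7, so South Co. commits to Loc3. Subgame-perfect outcome: (Midtown, Loc3) with payoffs (12, 12).

12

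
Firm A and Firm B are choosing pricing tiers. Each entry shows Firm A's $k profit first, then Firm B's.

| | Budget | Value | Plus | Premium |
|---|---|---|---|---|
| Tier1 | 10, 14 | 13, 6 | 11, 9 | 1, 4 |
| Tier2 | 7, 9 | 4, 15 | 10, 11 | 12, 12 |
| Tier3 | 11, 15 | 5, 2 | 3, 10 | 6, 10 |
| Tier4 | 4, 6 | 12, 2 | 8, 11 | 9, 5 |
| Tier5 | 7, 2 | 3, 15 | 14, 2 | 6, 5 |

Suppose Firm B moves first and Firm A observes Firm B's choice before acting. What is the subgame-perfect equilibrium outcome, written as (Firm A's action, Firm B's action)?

(Tier3, Budget)

Backward induction with Firm B moving first.
- Budget: Firm A compares 10, 7, 11, 4, 7 and picks Tier3; Firm B would get 15.
- Value: Firm A compares 13, 4, 5, 12, 3 and picks Tier1; Firm B would get 6.
- Plus: Firm A compares 11, 10, 3, 8, 14 and picks Tier5; Firm B would get 2.
- Premium: Firm A compares 1, 12, 6, 9, 6 and picks Tier2; Firm B would get 12.
Firm B's induced payoffs are 15, 6, 2, 12, so Firm B commits to Budget. Subgame-perfect outcome: (Tier3, Budget) with payoffs (11, 15).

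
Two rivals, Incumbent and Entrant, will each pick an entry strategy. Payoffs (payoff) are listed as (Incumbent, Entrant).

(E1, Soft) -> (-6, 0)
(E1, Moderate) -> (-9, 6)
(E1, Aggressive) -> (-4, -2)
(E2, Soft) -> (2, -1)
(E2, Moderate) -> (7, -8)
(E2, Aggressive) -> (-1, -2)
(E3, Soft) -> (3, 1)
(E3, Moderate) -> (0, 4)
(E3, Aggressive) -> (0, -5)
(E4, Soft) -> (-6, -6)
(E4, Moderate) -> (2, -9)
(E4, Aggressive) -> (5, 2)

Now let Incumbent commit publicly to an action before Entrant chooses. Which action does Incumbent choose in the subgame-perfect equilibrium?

E4

Backward induction with Incumbent moving first.
- E1: BR = Moderate, leader payoff -9.
- E2: BR = Soft, leader payoff 2.
- E3: BR = Moderate, leader payoff 0.
- E4: BR = Aggressive, leader payoff 5.
Among -9, 2, 0, 5, the best is 5 at E4. Subgame-perfect outcome: (E4, Aggressive) with payoffs (5, 2).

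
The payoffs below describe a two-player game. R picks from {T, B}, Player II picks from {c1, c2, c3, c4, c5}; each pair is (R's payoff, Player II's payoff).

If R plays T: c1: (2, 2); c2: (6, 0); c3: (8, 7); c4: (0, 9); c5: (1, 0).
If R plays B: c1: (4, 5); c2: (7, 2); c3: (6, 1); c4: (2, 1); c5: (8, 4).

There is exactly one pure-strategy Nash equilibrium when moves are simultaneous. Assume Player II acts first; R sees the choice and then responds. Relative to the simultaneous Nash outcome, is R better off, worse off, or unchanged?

Backward induction with Player II moving first.
- c1: BR = B, leader payoff 5.
- c2: BR = B, leader payoff 2.
- c3: BR = T, leader payoff 7.
- c4: BR = B, leader payoff 1.
- c5: BR = B, leader payoff 4.
Maximizing over 5, 2, 7, 1, 4, Player II chooses c3. Subgame-perfect outcome: (T, c3) with payoffs (8, 7).
For the simultaneous game, intersect best replies.
R's best replies: c1→B; c2→B; c3→T; c4→B; c5→B.
Player II's best replies: T→c4; B→c1.
The unique mutual best reply is (B, c1), giving (4, 5).
R earns 8 sequentially versus 4 at the Nash outcome: better off.

better off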